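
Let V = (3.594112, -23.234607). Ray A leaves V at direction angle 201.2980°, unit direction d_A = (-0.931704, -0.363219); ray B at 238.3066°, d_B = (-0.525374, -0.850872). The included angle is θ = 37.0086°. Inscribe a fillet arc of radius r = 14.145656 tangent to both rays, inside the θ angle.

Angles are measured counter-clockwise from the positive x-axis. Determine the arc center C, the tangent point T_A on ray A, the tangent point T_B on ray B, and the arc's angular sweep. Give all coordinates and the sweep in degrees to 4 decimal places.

bisector direction at 219.8023° = (-0.768258,-0.640141)
center distance |VC| = r/sin(θ/2) = 14.145656/sin(18.5043°) = 44.570679
C = V + |VC|·bis = (-30.6477,-51.7661)
T_A = V + ((C−V)·d_A)·d_A = V + 42.2664·d_A = (-35.7856,-38.5865)
T_B = V + ((C−V)·d_B)·d_B = V + 42.2664·d_B = (-18.6115,-59.1979)
sweep = 180° − θ = 142.9914°

center=(-30.6477,-51.7661) T_A=(-35.7856,-38.5865) T_B=(-18.6115,-59.1979) sweep=142.9914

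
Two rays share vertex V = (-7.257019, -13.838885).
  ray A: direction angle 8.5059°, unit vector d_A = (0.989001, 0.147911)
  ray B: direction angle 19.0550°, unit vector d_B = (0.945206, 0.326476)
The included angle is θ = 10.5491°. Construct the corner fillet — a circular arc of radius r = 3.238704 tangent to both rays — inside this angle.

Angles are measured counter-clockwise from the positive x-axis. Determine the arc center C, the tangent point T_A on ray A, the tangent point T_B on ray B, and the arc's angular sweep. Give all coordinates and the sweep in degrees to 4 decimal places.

center=(26.9596,-5.4468) T_A=(27.4387,-8.6499) T_B=(25.9023,-2.3856) sweep=169.4509

bisector direction at 13.7805° = (0.971216,0.238202)
center distance |VC| = r/sin(θ/2) = 3.238704/sin(5.2745°) = 35.230765
C = V + |VC|·bis = (26.9596,-5.4468)
T_A = V + ((C−V)·d_A)·d_A = V + 35.0816·d_A = (27.4387,-8.6499)
T_B = V + ((C−V)·d_B)·d_B = V + 35.0816·d_B = (25.9023,-2.3856)
sweep = 180° − θ = 169.4509°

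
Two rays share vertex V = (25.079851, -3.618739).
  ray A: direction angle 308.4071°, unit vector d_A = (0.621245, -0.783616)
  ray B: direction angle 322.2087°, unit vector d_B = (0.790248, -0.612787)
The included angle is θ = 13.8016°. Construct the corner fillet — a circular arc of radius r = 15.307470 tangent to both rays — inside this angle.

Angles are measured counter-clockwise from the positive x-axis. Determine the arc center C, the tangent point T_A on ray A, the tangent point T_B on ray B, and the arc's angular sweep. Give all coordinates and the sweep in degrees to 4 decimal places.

bisector direction at 315.3079° = (0.710896,-0.703297)
center distance |VC| = r/sin(θ/2) = 15.307470/sin(6.9008°) = 127.402254
C = V + |VC|·bis = (115.6497,-93.2203)
T_A = V + ((C−V)·d_A)·d_A = V + 126.4793·d_A = (103.6545,-102.7300)
T_B = V + ((C−V)·d_B)·d_B = V + 126.4793·d_B = (125.0299,-81.1236)
sweep = 180° − θ = 166.1984°

center=(115.6497,-93.2203) T_A=(103.6545,-102.7300) T_B=(125.0299,-81.1236) sweep=166.1984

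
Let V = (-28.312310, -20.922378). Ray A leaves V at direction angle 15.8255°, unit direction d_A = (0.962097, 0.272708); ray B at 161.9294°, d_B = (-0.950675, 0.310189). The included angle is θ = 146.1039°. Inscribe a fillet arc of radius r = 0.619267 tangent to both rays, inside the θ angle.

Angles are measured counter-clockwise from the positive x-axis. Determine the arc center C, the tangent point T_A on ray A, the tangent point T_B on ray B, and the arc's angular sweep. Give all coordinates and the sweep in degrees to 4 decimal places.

center=(-28.2996,-20.2751) T_A=(-28.1307,-20.8709) T_B=(-28.4917,-20.8638) sweep=33.8961

bisector direction at 88.8775° = (0.019591,0.999808)
center distance |VC| = r/sin(θ/2) = 0.619267/sin(73.0520°) = 0.647383
C = V + |VC|·bis = (-28.2996,-20.2751)
T_A = V + ((C−V)·d_A)·d_A = V + 0.1887·d_A = (-28.1307,-20.8709)
T_B = V + ((C−V)·d_B)·d_B = V + 0.1887·d_B = (-28.4917,-20.8638)
sweep = 180° − θ = 33.8961°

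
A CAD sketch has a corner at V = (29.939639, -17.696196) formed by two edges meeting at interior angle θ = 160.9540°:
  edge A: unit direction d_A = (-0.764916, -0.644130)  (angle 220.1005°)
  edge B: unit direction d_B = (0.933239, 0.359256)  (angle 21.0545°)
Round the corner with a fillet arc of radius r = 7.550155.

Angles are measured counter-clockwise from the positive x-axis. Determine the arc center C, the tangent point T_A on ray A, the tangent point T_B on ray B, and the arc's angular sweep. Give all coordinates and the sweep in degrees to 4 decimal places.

center=(33.8341,-24.2873) T_A=(28.9708,-18.5120) T_B=(31.1217,-17.2412) sweep=19.0460

bisector direction at 300.5775° = (0.508703,-0.860942)
center distance |VC| = r/sin(θ/2) = 7.550155/sin(80.4770°) = 7.655656
C = V + |VC|·bis = (33.8341,-24.2873)
T_A = V + ((C−V)·d_A)·d_A = V + 1.2666·d_A = (28.9708,-18.5120)
T_B = V + ((C−V)·d_B)·d_B = V + 1.2666·d_B = (31.1217,-17.2412)
sweep = 180° − θ = 19.0460°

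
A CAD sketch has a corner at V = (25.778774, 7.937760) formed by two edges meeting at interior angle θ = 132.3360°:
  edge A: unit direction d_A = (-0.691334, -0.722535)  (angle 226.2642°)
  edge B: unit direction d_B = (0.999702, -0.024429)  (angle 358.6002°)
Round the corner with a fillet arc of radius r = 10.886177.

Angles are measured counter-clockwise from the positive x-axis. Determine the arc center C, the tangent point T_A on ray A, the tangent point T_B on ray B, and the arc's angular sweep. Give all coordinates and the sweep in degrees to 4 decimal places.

bisector direction at 292.4322° = (0.381590,-0.924332)
center distance |VC| = r/sin(θ/2) = 10.886177/sin(66.1680°) = 11.900919
C = V + |VC|·bis = (30.3200,-3.0626)
T_A = V + ((C−V)·d_A)·d_A = V + 4.8086·d_A = (22.4544,4.4633)
T_B = V + ((C−V)·d_B)·d_B = V + 4.8086·d_B = (30.5860,7.8203)
sweep = 180° − θ = 47.6640°

center=(30.3200,-3.0626) T_A=(22.4544,4.4633) T_B=(30.5860,7.8203) sweep=47.6640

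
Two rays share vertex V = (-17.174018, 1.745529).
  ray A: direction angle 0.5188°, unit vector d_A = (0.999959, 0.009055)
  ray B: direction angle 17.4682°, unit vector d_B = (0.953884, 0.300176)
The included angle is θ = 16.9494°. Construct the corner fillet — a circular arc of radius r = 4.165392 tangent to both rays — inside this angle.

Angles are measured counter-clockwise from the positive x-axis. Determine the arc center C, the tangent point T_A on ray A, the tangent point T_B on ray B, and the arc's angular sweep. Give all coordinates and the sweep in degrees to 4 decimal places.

center=(10.7428,6.1639) T_A=(10.7806,1.9987) T_B=(9.4925,10.1372) sweep=163.0506

bisector direction at 8.9935° = (0.987706,0.156322)
center distance |VC| = r/sin(θ/2) = 4.165392/sin(8.4747°) = 28.264343
C = V + |VC|·bis = (10.7428,6.1639)
T_A = V + ((C−V)·d_A)·d_A = V + 27.9557·d_A = (10.7806,1.9987)
T_B = V + ((C−V)·d_B)·d_B = V + 27.9557·d_B = (9.4925,10.1372)
sweep = 180° − θ = 163.0506°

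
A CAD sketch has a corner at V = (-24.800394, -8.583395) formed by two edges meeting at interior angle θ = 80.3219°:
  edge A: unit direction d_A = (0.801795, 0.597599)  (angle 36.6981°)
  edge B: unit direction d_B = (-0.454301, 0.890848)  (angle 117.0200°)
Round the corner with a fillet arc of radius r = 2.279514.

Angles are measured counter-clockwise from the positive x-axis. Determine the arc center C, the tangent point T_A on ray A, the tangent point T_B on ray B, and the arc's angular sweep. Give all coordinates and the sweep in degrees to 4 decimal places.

center=(-23.9968,-5.1415) T_A=(-22.6346,-6.9692) T_B=(-26.0275,-6.1771) sweep=99.6781

bisector direction at 76.8590° = (0.227347,0.973814)
center distance |VC| = r/sin(θ/2) = 2.279514/sin(40.1609°) = 3.534476
C = V + |VC|·bis = (-23.9968,-5.1415)
T_A = V + ((C−V)·d_A)·d_A = V + 2.7012·d_A = (-22.6346,-6.9692)
T_B = V + ((C−V)·d_B)·d_B = V + 2.7012·d_B = (-26.0275,-6.1771)
sweep = 180° − θ = 99.6781°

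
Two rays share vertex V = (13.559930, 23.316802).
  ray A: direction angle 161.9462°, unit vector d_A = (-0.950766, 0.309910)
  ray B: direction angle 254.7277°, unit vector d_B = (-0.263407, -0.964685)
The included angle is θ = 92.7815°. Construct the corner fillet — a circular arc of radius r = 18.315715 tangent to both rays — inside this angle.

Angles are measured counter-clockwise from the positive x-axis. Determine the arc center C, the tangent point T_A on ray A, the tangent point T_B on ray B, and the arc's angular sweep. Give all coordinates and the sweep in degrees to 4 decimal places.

bisector direction at 208.3370° = (-0.880171,-0.474656)
center distance |VC| = r/sin(θ/2) = 18.315715/sin(46.3907°) = 25.295834
C = V + |VC|·bis = (-8.7047,11.3100)
T_A = V + ((C−V)·d_A)·d_A = V + 17.4475·d_A = (-3.0285,28.7239)
T_B = V + ((C−V)·d_B)·d_B = V + 17.4475·d_B = (8.9642,6.4855)
sweep = 180° − θ = 87.2185°

center=(-8.7047,11.3100) T_A=(-3.0285,28.7239) T_B=(8.9642,6.4855) sweep=87.2185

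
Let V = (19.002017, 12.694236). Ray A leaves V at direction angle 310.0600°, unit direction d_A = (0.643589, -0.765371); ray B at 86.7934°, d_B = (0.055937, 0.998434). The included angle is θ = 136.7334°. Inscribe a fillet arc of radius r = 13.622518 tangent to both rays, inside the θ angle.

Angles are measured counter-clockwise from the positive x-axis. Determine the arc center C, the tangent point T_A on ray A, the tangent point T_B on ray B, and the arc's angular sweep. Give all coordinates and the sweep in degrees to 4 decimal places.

center=(32.9054,17.3265) T_A=(22.4791,8.5592) T_B=(19.3042,18.0885) sweep=43.2666

bisector direction at 18.4267° = (0.948729,0.316091)
center distance |VC| = r/sin(θ/2) = 13.622518/sin(68.3667°) = 14.654765
C = V + |VC|·bis = (32.9054,17.3265)
T_A = V + ((C−V)·d_A)·d_A = V + 5.4027·d_A = (22.4791,8.5592)
T_B = V + ((C−V)·d_B)·d_B = V + 5.4027·d_B = (19.3042,18.0885)
sweep = 180° − θ = 43.2666°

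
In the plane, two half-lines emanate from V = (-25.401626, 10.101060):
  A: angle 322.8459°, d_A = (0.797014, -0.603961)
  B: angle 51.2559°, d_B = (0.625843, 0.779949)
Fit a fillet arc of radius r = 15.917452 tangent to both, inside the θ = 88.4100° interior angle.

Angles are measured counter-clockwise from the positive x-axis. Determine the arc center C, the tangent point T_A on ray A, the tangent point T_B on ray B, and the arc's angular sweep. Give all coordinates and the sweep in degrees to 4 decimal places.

center=(-2.7446,12.9034) T_A=(-12.3582,0.2170) T_B=(-15.1594,22.8652) sweep=91.5900

bisector direction at 7.0509° = (0.992437,0.122751)
center distance |VC| = r/sin(θ/2) = 15.917452/sin(44.2050°) = 22.829634
C = V + |VC|·bis = (-2.7446,12.9034)
T_A = V + ((C−V)·d_A)·d_A = V + 16.3654·d_A = (-12.3582,0.2170)
T_B = V + ((C−V)·d_B)·d_B = V + 16.3654·d_B = (-15.1594,22.8652)
sweep = 180° − θ = 91.5900°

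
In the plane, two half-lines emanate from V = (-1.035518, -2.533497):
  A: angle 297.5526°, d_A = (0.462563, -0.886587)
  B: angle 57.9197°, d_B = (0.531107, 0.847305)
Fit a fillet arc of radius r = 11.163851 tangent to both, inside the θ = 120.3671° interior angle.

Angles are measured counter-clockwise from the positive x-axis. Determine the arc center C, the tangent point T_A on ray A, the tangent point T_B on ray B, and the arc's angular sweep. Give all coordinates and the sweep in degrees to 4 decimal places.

bisector direction at 357.7361° = (0.999220,-0.039501)
center distance |VC| = r/sin(θ/2) = 11.163851/sin(60.1835°) = 12.867172
C = V + |VC|·bis = (11.8216,-3.0418)
T_A = V + ((C−V)·d_A)·d_A = V + 6.3979·d_A = (1.9239,-8.2057)
T_B = V + ((C−V)·d_B)·d_B = V + 6.3979·d_B = (2.3624,2.8874)
sweep = 180° − θ = 59.6329°

center=(11.8216,-3.0418) T_A=(1.9239,-8.2057) T_B=(2.3624,2.8874) sweep=59.6329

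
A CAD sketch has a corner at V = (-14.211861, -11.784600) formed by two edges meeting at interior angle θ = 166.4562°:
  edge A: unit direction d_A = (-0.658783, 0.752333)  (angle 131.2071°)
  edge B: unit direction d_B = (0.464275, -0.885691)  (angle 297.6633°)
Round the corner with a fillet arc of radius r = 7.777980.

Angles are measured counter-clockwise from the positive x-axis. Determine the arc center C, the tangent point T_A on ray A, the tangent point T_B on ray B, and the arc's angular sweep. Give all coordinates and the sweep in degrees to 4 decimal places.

center=(-20.6719,-16.2137) T_A=(-14.8203,-11.0897) T_B=(-13.7831,-12.6026) sweep=13.5438

bisector direction at 214.4352° = (-0.824766,-0.565474)
center distance |VC| = r/sin(θ/2) = 7.777980/sin(83.2281°) = 7.832625
C = V + |VC|·bis = (-20.6719,-16.2137)
T_A = V + ((C−V)·d_A)·d_A = V + 0.9236·d_A = (-14.8203,-11.0897)
T_B = V + ((C−V)·d_B)·d_B = V + 0.9236·d_B = (-13.7831,-12.6026)
sweep = 180° − θ = 13.5438°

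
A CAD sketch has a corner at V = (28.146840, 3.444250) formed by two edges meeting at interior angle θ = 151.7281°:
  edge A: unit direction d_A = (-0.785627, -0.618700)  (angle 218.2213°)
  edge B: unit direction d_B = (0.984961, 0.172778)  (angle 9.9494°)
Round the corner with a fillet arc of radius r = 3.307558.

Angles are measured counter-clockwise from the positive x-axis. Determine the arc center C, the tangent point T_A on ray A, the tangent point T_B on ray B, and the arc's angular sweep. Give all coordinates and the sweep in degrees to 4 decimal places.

bisector direction at 294.0854° = (0.408097,-0.912939)
center distance |VC| = r/sin(θ/2) = 3.307558/sin(75.8641°) = 3.410842
C = V + |VC|·bis = (29.5388,0.3304)
T_A = V + ((C−V)·d_A)·d_A = V + 0.8330·d_A = (27.4924,2.9289)
T_B = V + ((C−V)·d_B)·d_B = V + 0.8330·d_B = (28.9673,3.5882)
sweep = 180° − θ = 28.2719°

center=(29.5388,0.3304) T_A=(27.4924,2.9289) T_B=(28.9673,3.5882) sweep=28.2719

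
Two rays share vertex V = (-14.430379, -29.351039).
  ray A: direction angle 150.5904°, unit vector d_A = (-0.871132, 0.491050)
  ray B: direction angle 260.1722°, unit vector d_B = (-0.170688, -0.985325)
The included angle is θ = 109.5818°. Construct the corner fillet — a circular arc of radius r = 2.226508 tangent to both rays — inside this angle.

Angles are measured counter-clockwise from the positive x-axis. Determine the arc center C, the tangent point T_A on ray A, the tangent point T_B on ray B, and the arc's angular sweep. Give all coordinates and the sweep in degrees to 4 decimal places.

bisector direction at 205.3813° = (-0.903475,-0.428640)
center distance |VC| = r/sin(θ/2) = 2.226508/sin(54.7909°) = 2.725046
C = V + |VC|·bis = (-16.8924,-30.5191)
T_A = V + ((C−V)·d_A)·d_A = V + 1.5712·d_A = (-15.7991,-28.5795)
T_B = V + ((C−V)·d_B)·d_B = V + 1.5712·d_B = (-14.6986,-30.8991)
sweep = 180° − θ = 70.4182°

center=(-16.8924,-30.5191) T_A=(-15.7991,-28.5795) T_B=(-14.6986,-30.8991) sweep=70.4182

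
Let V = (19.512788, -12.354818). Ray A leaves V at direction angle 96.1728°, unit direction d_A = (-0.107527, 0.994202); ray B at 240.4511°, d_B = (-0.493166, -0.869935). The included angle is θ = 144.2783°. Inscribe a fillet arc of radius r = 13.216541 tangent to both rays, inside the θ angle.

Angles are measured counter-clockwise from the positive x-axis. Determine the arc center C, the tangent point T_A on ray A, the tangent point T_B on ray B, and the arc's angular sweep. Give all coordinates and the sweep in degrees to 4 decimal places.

bisector direction at 168.3119° = (-0.979265,0.202583)
center distance |VC| = r/sin(θ/2) = 13.216541/sin(72.1392°) = 13.885777
C = V + |VC|·bis = (5.9149,-9.5418)
T_A = V + ((C−V)·d_A)·d_A = V + 4.2589·d_A = (19.0548,-8.1207)
T_B = V + ((C−V)·d_B)·d_B = V + 4.2589·d_B = (17.4125,-16.0597)
sweep = 180° − θ = 35.7217°

center=(5.9149,-9.5418) T_A=(19.0548,-8.1207) T_B=(17.4125,-16.0597) sweep=35.7217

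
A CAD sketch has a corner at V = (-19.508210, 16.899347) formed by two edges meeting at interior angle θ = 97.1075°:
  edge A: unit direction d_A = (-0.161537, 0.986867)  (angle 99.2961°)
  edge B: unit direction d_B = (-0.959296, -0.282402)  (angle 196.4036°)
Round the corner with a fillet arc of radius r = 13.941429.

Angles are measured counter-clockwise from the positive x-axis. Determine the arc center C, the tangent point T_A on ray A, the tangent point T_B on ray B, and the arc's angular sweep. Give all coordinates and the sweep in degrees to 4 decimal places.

center=(-35.2552,26.7966) T_A=(-21.4969,29.0487) T_B=(-31.3181,13.4227) sweep=82.8925

bisector direction at 147.8498° = (-0.846656,0.532140)
center distance |VC| = r/sin(θ/2) = 13.941429/sin(48.5538°) = 18.599062
C = V + |VC|·bis = (-35.2552,26.7966)
T_A = V + ((C−V)·d_A)·d_A = V + 12.3110·d_A = (-21.4969,29.0487)
T_B = V + ((C−V)·d_B)·d_B = V + 12.3110·d_B = (-31.3181,13.4227)
sweep = 180° − θ = 82.8925°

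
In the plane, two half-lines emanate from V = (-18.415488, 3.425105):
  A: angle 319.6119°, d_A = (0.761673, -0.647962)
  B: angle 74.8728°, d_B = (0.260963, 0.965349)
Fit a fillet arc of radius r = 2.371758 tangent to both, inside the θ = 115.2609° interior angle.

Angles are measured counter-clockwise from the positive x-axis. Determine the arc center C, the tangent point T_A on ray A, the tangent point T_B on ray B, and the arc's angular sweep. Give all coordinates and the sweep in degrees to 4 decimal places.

bisector direction at 17.2424° = (0.955060,0.296414)
center distance |VC| = r/sin(θ/2) = 2.371758/sin(57.6305°) = 2.808102
C = V + |VC|·bis = (-15.7336,4.2575)
T_A = V + ((C−V)·d_A)·d_A = V + 1.5034·d_A = (-17.2704,2.4510)
T_B = V + ((C−V)·d_B)·d_B = V + 1.5034·d_B = (-18.0232,4.8764)
sweep = 180° − θ = 64.7391°

center=(-15.7336,4.2575) T_A=(-17.2704,2.4510) T_B=(-18.0232,4.8764) sweep=64.7391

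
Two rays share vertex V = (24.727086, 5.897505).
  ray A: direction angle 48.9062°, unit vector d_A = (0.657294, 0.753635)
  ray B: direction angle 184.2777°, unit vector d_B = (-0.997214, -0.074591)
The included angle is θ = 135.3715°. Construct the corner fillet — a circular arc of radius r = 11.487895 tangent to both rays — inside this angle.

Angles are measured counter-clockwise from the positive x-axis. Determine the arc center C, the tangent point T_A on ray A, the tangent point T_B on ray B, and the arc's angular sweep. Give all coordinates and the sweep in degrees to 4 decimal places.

bisector direction at 116.5919° = (-0.447633,0.894217)
center distance |VC| = r/sin(θ/2) = 11.487895/sin(67.6857°) = 12.417798
C = V + |VC|·bis = (19.1685,17.0017)
T_A = V + ((C−V)·d_A)·d_A = V + 4.7149·d_A = (27.8261,9.4508)
T_B = V + ((C−V)·d_B)·d_B = V + 4.7149·d_B = (20.0254,5.5458)
sweep = 180° − θ = 44.6285°

center=(19.1685,17.0017) T_A=(27.8261,9.4508) T_B=(20.0254,5.5458) sweep=44.6285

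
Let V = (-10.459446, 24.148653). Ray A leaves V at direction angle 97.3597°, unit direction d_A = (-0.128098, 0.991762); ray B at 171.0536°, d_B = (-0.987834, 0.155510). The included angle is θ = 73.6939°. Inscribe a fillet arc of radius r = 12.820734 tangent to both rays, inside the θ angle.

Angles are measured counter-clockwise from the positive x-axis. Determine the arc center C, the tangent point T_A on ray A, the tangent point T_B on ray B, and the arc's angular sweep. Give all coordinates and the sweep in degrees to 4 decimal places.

bisector direction at 134.2066° = (-0.697248,0.716830)
center distance |VC| = r/sin(θ/2) = 12.820734/sin(36.8469°) = 21.379309
C = V + |VC|·bis = (-25.3661,39.4740)
T_A = V + ((C−V)·d_A)·d_A = V + 17.1086·d_A = (-12.6510,41.1163)
T_B = V + ((C−V)·d_B)·d_B = V + 17.1086·d_B = (-27.3599,26.8092)
sweep = 180° − θ = 106.3061°

center=(-25.3661,39.4740) T_A=(-12.6510,41.1163) T_B=(-27.3599,26.8092) sweep=106.3061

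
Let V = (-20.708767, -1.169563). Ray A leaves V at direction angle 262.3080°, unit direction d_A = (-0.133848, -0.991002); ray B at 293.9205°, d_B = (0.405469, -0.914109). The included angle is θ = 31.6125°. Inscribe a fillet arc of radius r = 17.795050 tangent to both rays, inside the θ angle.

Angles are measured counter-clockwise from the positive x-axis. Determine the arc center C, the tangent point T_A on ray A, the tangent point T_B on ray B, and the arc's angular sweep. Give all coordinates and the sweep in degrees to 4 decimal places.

center=(-11.4875,-65.8460) T_A=(-29.1225,-63.4641) T_B=(4.7791,-58.6306) sweep=148.3875

bisector direction at 278.1143° = (0.141147,-0.989989)
center distance |VC| = r/sin(θ/2) = 17.795050/sin(15.8063°) = 65.330457
C = V + |VC|·bis = (-11.4875,-65.8460)
T_A = V + ((C−V)·d_A)·d_A = V + 62.8602·d_A = (-29.1225,-63.4641)
T_B = V + ((C−V)·d_B)·d_B = V + 62.8602·d_B = (4.7791,-58.6306)
sweep = 180° − θ = 148.3875°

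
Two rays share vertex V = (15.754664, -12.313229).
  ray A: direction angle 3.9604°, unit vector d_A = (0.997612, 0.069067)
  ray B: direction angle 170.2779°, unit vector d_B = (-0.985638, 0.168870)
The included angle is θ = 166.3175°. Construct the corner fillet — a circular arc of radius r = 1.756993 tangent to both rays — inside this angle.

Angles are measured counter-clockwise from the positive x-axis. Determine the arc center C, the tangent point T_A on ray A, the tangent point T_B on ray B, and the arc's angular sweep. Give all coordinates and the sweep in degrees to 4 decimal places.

bisector direction at 87.1192° = (0.050259,0.998736)
center distance |VC| = r/sin(θ/2) = 1.756993/sin(83.1587°) = 1.769592
C = V + |VC|·bis = (15.8436,-10.5459)
T_A = V + ((C−V)·d_A)·d_A = V + 0.2108·d_A = (15.9650,-12.2987)
T_B = V + ((C−V)·d_B)·d_B = V + 0.2108·d_B = (15.5469,-12.2776)
sweep = 180° − θ = 13.6825°

center=(15.8436,-10.5459) T_A=(15.9650,-12.2987) T_B=(15.5469,-12.2776) sweep=13.6825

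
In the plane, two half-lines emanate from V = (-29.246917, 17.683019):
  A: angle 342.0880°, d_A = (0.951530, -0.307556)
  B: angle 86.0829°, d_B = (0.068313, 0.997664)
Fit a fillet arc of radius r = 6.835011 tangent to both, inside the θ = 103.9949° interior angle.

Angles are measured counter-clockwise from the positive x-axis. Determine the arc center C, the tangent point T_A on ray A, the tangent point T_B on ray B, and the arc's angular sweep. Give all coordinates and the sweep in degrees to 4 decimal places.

center=(-22.0630,22.5442) T_A=(-24.1652,16.0405) T_B=(-28.8821,23.0111) sweep=76.0051

bisector direction at 34.0855° = (0.828203,0.560429)
center distance |VC| = r/sin(θ/2) = 6.835011/sin(51.9975°) = 8.674055
C = V + |VC|·bis = (-22.0630,22.5442)
T_A = V + ((C−V)·d_A)·d_A = V + 5.3406·d_A = (-24.1652,16.0405)
T_B = V + ((C−V)·d_B)·d_B = V + 5.3406·d_B = (-28.8821,23.0111)
sweep = 180° − θ = 76.0051°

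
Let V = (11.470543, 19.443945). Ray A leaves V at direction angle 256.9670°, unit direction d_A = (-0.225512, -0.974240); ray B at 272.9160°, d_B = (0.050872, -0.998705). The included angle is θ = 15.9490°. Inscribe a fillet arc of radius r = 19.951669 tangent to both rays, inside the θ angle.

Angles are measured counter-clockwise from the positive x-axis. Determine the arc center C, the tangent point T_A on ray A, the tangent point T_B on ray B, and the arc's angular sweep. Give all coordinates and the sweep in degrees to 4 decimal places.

bisector direction at 264.9415° = (-0.088173,-0.996105)
center distance |VC| = r/sin(θ/2) = 19.951669/sin(7.9745°) = 143.814097
C = V + |VC|·bis = (-1.2100,-123.8100)
T_A = V + ((C−V)·d_A)·d_A = V + 142.4234·d_A = (-20.6477,-119.3107)
T_B = V + ((C−V)·d_B)·d_B = V + 142.4234·d_B = (18.7159,-122.7950)
sweep = 180° − θ = 164.0510°

center=(-1.2100,-123.8100) T_A=(-20.6477,-119.3107) T_B=(18.7159,-122.7950) sweep=164.0510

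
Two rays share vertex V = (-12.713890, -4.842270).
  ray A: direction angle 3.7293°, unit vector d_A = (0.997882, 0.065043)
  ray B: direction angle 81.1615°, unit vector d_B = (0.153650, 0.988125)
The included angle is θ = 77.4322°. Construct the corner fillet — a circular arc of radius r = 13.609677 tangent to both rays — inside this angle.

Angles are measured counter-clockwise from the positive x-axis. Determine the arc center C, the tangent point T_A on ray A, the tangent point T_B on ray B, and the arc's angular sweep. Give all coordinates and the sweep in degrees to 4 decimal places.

center=(3.3428,9.8429) T_A=(4.2280,-3.7380) T_B=(-10.1052,11.9340) sweep=102.5678

bisector direction at 42.4454° = (0.737921,0.674887)
center distance |VC| = r/sin(θ/2) = 13.609677/sin(38.7161°) = 21.759401
C = V + |VC|·bis = (3.3428,9.8429)
T_A = V + ((C−V)·d_A)·d_A = V + 16.9779·d_A = (4.2280,-3.7380)
T_B = V + ((C−V)·d_B)·d_B = V + 16.9779·d_B = (-10.1052,11.9340)
sweep = 180° − θ = 102.5678°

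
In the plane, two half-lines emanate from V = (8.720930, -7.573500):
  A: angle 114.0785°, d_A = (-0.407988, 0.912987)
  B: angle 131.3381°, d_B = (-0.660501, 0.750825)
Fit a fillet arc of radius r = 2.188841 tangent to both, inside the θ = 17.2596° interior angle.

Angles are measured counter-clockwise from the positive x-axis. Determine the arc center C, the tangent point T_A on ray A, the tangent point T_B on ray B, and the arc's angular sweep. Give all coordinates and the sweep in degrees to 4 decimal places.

bisector direction at 122.7083° = (-0.540362,0.841433)
center distance |VC| = r/sin(θ/2) = 2.188841/sin(8.6298°) = 14.587451
C = V + |VC|·bis = (0.8384,4.7009)
T_A = V + ((C−V)·d_A)·d_A = V + 14.4223·d_A = (2.8368,5.5939)
T_B = V + ((C−V)·d_B)·d_B = V + 14.4223·d_B = (-0.8050,3.2551)
sweep = 180° − θ = 162.7404°

center=(0.8384,4.7009) T_A=(2.8368,5.5939) T_B=(-0.8050,3.2551) sweep=162.7404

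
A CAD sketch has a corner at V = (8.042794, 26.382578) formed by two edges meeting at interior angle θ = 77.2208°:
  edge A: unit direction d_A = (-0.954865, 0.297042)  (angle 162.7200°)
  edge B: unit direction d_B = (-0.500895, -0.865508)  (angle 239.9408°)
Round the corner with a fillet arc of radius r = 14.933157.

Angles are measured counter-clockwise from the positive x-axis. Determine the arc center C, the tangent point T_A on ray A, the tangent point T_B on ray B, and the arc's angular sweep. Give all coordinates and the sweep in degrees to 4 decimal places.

center=(-14.2484,17.6780) T_A=(-9.8127,31.9371) T_B=(-1.3237,10.1980) sweep=102.7792

bisector direction at 201.3304° = (-0.931498,-0.363746)
center distance |VC| = r/sin(θ/2) = 14.933157/sin(38.6104°) = 23.930519
C = V + |VC|·bis = (-14.2484,17.6780)
T_A = V + ((C−V)·d_A)·d_A = V + 18.6995·d_A = (-9.8127,31.9371)
T_B = V + ((C−V)·d_B)·d_B = V + 18.6995·d_B = (-1.3237,10.1980)
sweep = 180° − θ = 102.7792°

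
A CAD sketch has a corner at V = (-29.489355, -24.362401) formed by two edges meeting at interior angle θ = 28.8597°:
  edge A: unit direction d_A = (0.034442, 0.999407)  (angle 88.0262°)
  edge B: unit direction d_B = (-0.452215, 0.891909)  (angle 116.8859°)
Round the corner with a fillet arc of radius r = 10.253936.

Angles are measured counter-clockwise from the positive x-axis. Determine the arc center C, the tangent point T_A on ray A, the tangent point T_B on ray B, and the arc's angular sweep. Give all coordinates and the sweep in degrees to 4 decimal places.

center=(-38.3647,15.8174) T_A=(-28.1168,15.4642) T_B=(-47.5102,11.1804) sweep=151.1403

bisector direction at 102.4561° = (-0.215691,0.976462)
center distance |VC| = r/sin(θ/2) = 10.253936/sin(14.4299°) = 41.148329
C = V + |VC|·bis = (-38.3647,15.8174)
T_A = V + ((C−V)·d_A)·d_A = V + 39.8502·d_A = (-28.1168,15.4642)
T_B = V + ((C−V)·d_B)·d_B = V + 39.8502·d_B = (-47.5102,11.1804)
sweep = 180° − θ = 151.1403°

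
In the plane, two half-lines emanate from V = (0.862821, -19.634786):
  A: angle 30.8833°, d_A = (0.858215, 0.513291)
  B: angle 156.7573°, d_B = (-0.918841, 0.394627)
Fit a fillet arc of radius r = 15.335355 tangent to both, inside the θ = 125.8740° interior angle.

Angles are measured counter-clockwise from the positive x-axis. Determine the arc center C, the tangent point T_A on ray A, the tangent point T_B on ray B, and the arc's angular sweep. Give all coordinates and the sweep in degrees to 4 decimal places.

bisector direction at 93.8203° = (-0.066627,0.997778)
center distance |VC| = r/sin(θ/2) = 15.335355/sin(62.9370°) = 17.220930
C = V + |VC|·bis = (-0.2846,-2.4521)
T_A = V + ((C−V)·d_A)·d_A = V + 7.8350·d_A = (7.5869,-15.6131)
T_B = V + ((C−V)·d_B)·d_B = V + 7.8350·d_B = (-6.3363,-16.5429)
sweep = 180° − θ = 54.1260°

center=(-0.2846,-2.4521) T_A=(7.5869,-15.6131) T_B=(-6.3363,-16.5429) sweep=54.1260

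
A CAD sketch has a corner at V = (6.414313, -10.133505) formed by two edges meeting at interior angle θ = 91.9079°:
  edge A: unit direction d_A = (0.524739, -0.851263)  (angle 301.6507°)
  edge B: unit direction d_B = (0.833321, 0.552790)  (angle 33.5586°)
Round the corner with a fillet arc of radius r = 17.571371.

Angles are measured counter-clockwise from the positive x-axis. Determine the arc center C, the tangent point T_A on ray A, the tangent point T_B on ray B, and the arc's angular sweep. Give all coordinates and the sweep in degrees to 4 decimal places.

center=(30.2905,-15.3810) T_A=(15.3327,-24.6014) T_B=(20.5773,-0.7384) sweep=88.0921

bisector direction at 347.6046° = (0.976690,-0.214656)
center distance |VC| = r/sin(θ/2) = 17.571371/sin(45.9539°) = 24.446062
C = V + |VC|·bis = (30.2905,-15.3810)
T_A = V + ((C−V)·d_A)·d_A = V + 16.9958·d_A = (15.3327,-24.6014)
T_B = V + ((C−V)·d_B)·d_B = V + 16.9958·d_B = (20.5773,-0.7384)
sweep = 180° − θ = 88.0921°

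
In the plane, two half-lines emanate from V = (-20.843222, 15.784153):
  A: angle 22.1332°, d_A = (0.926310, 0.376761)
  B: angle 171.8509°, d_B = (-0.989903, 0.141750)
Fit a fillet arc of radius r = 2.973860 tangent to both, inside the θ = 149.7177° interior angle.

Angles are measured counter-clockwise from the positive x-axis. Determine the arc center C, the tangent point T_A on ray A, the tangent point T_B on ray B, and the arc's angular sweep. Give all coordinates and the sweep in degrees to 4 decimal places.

center=(-21.2183,18.8421) T_A=(-20.0978,16.0873) T_B=(-21.6398,15.8982) sweep=30.2823

bisector direction at 96.9921° = (-0.121732,0.992563)
center distance |VC| = r/sin(θ/2) = 2.973860/sin(74.8589°) = 3.080809
C = V + |VC|·bis = (-21.2183,18.8421)
T_A = V + ((C−V)·d_A)·d_A = V + 0.8047·d_A = (-20.0978,16.0873)
T_B = V + ((C−V)·d_B)·d_B = V + 0.8047·d_B = (-21.6398,15.8982)
sweep = 180° − θ = 30.2823°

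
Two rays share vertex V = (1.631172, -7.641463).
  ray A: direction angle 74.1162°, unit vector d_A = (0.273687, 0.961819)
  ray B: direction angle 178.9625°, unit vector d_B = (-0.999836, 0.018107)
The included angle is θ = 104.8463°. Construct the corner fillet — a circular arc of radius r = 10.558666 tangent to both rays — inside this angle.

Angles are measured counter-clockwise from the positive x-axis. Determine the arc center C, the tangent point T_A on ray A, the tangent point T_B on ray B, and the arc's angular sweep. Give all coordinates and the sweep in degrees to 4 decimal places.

bisector direction at 126.5394° = (-0.595375,0.803448)
center distance |VC| = r/sin(θ/2) = 10.558666/sin(52.4231°) = 13.322631
C = V + |VC|·bis = (-6.3008,3.0626)
T_A = V + ((C−V)·d_A)·d_A = V + 8.1245·d_A = (3.8547,0.1728)
T_B = V + ((C−V)·d_B)·d_B = V + 8.1245·d_B = (-6.4920,-7.4944)
sweep = 180° − θ = 75.1537°

center=(-6.3008,3.0626) T_A=(3.8547,0.1728) T_B=(-6.4920,-7.4944) sweep=75.1537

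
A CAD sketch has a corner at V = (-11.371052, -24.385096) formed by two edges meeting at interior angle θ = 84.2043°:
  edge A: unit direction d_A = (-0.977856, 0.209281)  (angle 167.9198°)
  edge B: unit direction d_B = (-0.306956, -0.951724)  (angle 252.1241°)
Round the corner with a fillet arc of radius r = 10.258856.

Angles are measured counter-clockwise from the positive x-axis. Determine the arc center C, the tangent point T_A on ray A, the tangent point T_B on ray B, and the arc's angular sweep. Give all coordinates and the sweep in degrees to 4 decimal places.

bisector direction at 210.0220° = (-0.865834,-0.500332)
center distance |VC| = r/sin(θ/2) = 10.258856/sin(42.1022°) = 15.301346
C = V + |VC|·bis = (-24.6195,-32.0408)
T_A = V + ((C−V)·d_A)·d_A = V + 11.3528·d_A = (-22.4725,-22.0092)
T_B = V + ((C−V)·d_B)·d_B = V + 11.3528·d_B = (-14.8559,-35.1899)
sweep = 180° − θ = 95.7957°

center=(-24.6195,-32.0408) T_A=(-22.4725,-22.0092) T_B=(-14.8559,-35.1899) sweep=95.7957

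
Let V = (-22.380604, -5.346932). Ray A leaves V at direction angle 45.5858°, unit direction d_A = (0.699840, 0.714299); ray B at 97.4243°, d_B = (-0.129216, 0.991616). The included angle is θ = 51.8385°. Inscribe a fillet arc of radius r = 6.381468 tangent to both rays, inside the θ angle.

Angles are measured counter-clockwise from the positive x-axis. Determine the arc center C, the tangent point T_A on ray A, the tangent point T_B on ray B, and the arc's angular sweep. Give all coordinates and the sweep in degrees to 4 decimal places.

bisector direction at 71.5050° = (0.317221,0.948352)
center distance |VC| = r/sin(θ/2) = 6.381468/sin(25.9193°) = 14.599427
C = V + |VC|·bis = (-17.7494,8.4985)
T_A = V + ((C−V)·d_A)·d_A = V + 13.1309·d_A = (-13.1911,4.0324)
T_B = V + ((C−V)·d_B)·d_B = V + 13.1309·d_B = (-24.0773,7.6739)
sweep = 180° − θ = 128.1615°

center=(-17.7494,8.4985) T_A=(-13.1911,4.0324) T_B=(-24.0773,7.6739) sweep=128.1615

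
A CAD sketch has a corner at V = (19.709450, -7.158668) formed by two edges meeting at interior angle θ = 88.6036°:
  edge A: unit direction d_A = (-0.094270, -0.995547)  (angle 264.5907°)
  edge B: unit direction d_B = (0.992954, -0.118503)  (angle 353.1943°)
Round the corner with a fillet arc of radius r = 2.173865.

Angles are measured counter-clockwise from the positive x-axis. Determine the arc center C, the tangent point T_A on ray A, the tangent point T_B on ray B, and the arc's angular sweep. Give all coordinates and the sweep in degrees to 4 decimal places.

center=(21.6636,-9.5812) T_A=(19.4995,-9.3763) T_B=(21.9213,-7.4226) sweep=91.3964

bisector direction at 308.8925° = (0.627861,-0.778325)
center distance |VC| = r/sin(θ/2) = 2.173865/sin(44.3018°) = 3.112468
C = V + |VC|·bis = (21.6636,-9.5812)
T_A = V + ((C−V)·d_A)·d_A = V + 2.2275·d_A = (19.4995,-9.3763)
T_B = V + ((C−V)·d_B)·d_B = V + 2.2275·d_B = (21.9213,-7.4226)
sweep = 180° − θ = 91.3964°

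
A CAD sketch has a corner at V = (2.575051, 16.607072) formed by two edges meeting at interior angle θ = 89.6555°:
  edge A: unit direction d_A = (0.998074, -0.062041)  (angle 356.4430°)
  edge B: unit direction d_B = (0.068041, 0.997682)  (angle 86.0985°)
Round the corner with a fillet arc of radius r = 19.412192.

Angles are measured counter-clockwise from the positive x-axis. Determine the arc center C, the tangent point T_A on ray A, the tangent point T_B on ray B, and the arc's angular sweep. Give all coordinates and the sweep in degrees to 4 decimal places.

center=(23.2711,34.7702) T_A=(22.0667,15.3954) T_B=(3.9038,36.0911) sweep=90.3445

bisector direction at 41.2707° = (0.751601,0.659618)
center distance |VC| = r/sin(θ/2) = 19.412192/sin(44.8278°) = 27.535891
C = V + |VC|·bis = (23.2711,34.7702)
T_A = V + ((C−V)·d_A)·d_A = V + 19.5293·d_A = (22.0667,15.3954)
T_B = V + ((C−V)·d_B)·d_B = V + 19.5293·d_B = (3.9038,36.0911)
sweep = 180° − θ = 90.3445°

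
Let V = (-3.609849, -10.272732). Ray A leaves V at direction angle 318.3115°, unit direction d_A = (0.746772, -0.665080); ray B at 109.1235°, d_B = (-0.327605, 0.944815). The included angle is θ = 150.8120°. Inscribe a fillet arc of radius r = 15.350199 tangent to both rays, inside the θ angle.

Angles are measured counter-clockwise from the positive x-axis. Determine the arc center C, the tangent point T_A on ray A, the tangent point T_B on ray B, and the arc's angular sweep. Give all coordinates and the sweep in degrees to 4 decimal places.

center=(9.5839,-1.4678) T_A=(-0.6252,-12.9309) T_B=(-4.9192,-6.4966) sweep=29.1880

bisector direction at 33.7175° = (0.831785,0.555099)
center distance |VC| = r/sin(θ/2) = 15.350199/sin(75.4060°) = 15.861977
C = V + |VC|·bis = (9.5839,-1.4678)
T_A = V + ((C−V)·d_A)·d_A = V + 3.9967·d_A = (-0.6252,-12.9309)
T_B = V + ((C−V)·d_B)·d_B = V + 3.9967·d_B = (-4.9192,-6.4966)
sweep = 180° − θ = 29.1880°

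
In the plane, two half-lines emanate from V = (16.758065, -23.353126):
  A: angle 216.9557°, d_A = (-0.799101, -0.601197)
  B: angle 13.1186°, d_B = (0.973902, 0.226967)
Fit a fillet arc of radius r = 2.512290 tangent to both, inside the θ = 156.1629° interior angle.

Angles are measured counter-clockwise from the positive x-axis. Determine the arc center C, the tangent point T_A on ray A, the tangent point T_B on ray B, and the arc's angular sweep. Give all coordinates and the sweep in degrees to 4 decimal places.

center=(17.8447,-25.6795) T_A=(16.3343,-23.6719) T_B=(17.2745,-23.2328) sweep=23.8371

bisector direction at 295.0372° = (0.423206,-0.906034)
center distance |VC| = r/sin(θ/2) = 2.512290/sin(78.0815°) = 2.567643
C = V + |VC|·bis = (17.8447,-25.6795)
T_A = V + ((C−V)·d_A)·d_A = V + 0.5303·d_A = (16.3343,-23.6719)
T_B = V + ((C−V)·d_B)·d_B = V + 0.5303·d_B = (17.2745,-23.2328)
sweep = 180° − θ = 23.8371°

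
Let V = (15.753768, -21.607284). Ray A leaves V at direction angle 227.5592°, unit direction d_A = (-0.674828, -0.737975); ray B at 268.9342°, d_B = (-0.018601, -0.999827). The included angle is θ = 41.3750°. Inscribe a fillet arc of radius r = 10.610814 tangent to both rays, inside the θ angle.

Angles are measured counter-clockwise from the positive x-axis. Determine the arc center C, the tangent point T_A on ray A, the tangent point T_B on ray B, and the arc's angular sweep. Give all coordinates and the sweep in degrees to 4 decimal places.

center=(4.6221,-49.5043) T_A=(-3.2084,-42.3438) T_B=(15.2311,-49.7017) sweep=138.6250

bisector direction at 248.2467° = (-0.370611,-0.928788)
center distance |VC| = r/sin(θ/2) = 10.610814/sin(20.6875°) = 30.035925
C = V + |VC|·bis = (4.6221,-49.5043)
T_A = V + ((C−V)·d_A)·d_A = V + 28.0992·d_A = (-3.2084,-42.3438)
T_B = V + ((C−V)·d_B)·d_B = V + 28.0992·d_B = (15.2311,-49.7017)
sweep = 180° − θ = 138.6250°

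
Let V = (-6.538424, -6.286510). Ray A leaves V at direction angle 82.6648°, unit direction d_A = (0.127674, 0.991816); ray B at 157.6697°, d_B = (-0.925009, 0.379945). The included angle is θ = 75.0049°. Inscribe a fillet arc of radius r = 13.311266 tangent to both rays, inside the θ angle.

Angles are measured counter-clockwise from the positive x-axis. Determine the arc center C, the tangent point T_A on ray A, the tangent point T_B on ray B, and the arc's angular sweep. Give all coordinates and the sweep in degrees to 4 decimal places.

center=(-17.5261,12.6171) T_A=(-4.3238,10.9176) T_B=(-22.5837,0.3040) sweep=104.9951

bisector direction at 120.1672° = (-0.502526,0.864562)
center distance |VC| = r/sin(θ/2) = 13.311266/sin(37.5025°) = 21.864927
C = V + |VC|·bis = (-17.5261,12.6171)
T_A = V + ((C−V)·d_A)·d_A = V + 17.3460·d_A = (-4.3238,10.9176)
T_B = V + ((C−V)·d_B)·d_B = V + 17.3460·d_B = (-22.5837,0.3040)
sweep = 180° − θ = 104.9951°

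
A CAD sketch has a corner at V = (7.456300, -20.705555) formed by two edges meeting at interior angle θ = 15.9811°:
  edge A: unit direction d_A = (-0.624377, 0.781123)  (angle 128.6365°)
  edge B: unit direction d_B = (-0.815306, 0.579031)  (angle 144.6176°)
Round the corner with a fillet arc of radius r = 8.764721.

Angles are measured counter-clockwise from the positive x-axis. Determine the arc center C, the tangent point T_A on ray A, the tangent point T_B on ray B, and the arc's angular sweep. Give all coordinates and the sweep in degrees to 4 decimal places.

center=(-38.3755,22.5944) T_A=(-31.5292,28.0669) T_B=(-43.4505,15.4485) sweep=164.0189

bisector direction at 136.6271° = (-0.726899,0.686744)
center distance |VC| = r/sin(θ/2) = 8.764721/sin(7.9905°) = 63.051115
C = V + |VC|·bis = (-38.3755,22.5944)
T_A = V + ((C−V)·d_A)·d_A = V + 62.4390·d_A = (-31.5292,28.0669)
T_B = V + ((C−V)·d_B)·d_B = V + 62.4390·d_B = (-43.4505,15.4485)
sweep = 180° − θ = 164.0189°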